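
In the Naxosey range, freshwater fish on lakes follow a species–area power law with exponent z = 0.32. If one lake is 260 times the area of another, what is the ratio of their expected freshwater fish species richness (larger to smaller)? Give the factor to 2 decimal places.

S₂/S₁ = (A₂/A₁)^z = 260^0.32
ln(S₂/S₁) = 0.32 × ln 260 = 0.32 × 5.5607 = 1.7794
S₂/S₁ = e^1.7794 ≈ 5.926

5.93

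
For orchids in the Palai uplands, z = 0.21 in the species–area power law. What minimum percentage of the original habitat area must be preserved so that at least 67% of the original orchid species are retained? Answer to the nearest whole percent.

15%

Need (A_new/A_old)^0.21 = 0.67, so A_new/A_old = 0.67^(1/0.21) = 0.67^4.762
ln(A_new/A_old) = ln 0.67 / 0.21 = -0.4005 / 0.21 = -1.9070
A_new/A_old = e^-1.9070 ≈ 0.1485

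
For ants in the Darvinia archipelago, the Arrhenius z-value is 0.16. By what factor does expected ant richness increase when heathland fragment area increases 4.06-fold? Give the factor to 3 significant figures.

S₂/S₁ = (A₂/A₁)^z = 4.06^0.16
ln(S₂/S₁) = 0.16 × ln 4.06 = 0.16 × 1.4012 = 0.2242
S₂/S₁ = e^0.2242 ≈ 1.251

1.25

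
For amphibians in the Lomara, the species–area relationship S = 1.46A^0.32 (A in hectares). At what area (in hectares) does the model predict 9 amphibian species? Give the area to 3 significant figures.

294 hectares

9 = 1.46 × A^0.32  ⇒  A^0.32 = 9/1.46 = 6.164
ln A = ln(6.164) / 0.32 = 1.8188 / 0.32 = 5.6837
A = e^5.6837 ≈ 294 hectares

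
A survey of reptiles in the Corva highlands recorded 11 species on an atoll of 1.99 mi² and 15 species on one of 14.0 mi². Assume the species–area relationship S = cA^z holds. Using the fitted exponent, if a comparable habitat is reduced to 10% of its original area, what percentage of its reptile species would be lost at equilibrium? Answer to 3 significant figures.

z = ln(15/11) / ln(14/1.99) = 0.3102 / 1.9509 = 0.1590
S_new/S_old = (A_new/A_old)^z = 0.1^0.1590 = exp(0.1590 × -2.3026) = 0.6935
Fraction lost = 1 − 0.6935 = 0.3065

30.7%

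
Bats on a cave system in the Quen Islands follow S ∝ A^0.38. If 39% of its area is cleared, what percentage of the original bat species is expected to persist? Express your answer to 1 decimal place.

82.9%

S_new/S_old = (A_new/A_old)^z = 0.61^0.38
= exp(0.38 × ln 0.61) = exp(0.38 × -0.4943) = exp(-0.1878) ≈ 0.8288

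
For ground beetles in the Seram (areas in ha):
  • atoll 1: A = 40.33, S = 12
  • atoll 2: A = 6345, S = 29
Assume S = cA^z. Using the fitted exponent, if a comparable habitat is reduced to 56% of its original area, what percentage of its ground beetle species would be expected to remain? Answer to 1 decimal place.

90.4%

z = ln(29/12) / ln(6345/40.33) = 0.8824 / 5.0583 = 0.1744
S_new/S_old = (A_new/A_old)^z = 0.56^0.1744 = exp(0.1744 × -0.5798) = 0.9038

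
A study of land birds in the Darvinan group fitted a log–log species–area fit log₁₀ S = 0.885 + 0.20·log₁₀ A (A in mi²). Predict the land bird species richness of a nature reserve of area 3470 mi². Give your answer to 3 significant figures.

S = 7.674 × 3470^0.2
ln S = ln 7.674 + 0.2 × ln 3470 = 2.0378 + 0.2 × 8.1519 = 3.6682
S = e^3.6682 ≈ 39.18

39.2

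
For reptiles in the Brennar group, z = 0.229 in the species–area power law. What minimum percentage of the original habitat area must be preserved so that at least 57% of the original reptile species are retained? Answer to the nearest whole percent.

Need (A_new/A_old)^0.229 = 0.57, so A_new/A_old = 0.57^(1/0.229) = 0.57^4.367
ln(A_new/A_old) = ln 0.57 / 0.229 = -0.5621 / 0.229 = -2.4547
A_new/A_old = e^-2.4547 ≈ 0.08589

9%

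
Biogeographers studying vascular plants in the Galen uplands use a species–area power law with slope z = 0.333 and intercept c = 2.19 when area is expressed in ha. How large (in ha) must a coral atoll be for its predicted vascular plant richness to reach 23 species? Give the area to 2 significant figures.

23 = 2.19 × A^0.333  ⇒  A^0.333 = 23/2.19 = 10.5
ln A = ln(10.5) / 0.333 = 2.3516 / 0.333 = 7.0618
A = e^7.0618 ≈ 1167 ha

1200 ha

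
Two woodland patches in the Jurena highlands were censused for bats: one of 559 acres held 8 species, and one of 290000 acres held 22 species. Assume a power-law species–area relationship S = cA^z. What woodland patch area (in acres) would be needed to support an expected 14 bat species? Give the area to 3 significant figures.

z = ln(22/8) / ln(290000/559) = 1.0116 / 6.2515 = 0.1618
c = 8 / 559^0.1618 = 8 / 2.783 = 2.874
A = (14/2.874)^(1/0.1618) ⇒ ln A = ln(4.871)/0.1618 = 9.7845
A = e^9.7845 ≈ 17756 acres

17800 acres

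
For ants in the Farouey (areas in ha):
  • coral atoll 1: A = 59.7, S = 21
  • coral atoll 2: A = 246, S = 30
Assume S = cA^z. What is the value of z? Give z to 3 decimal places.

0.252

Taking logs: ln S = ln c + z ln A, so z = (ln S₂ − ln S₁)/(ln A₂ − ln A₁).
z = ln(30/21) / ln(246/59.7) = ln(1.429) / ln(4.121) = 0.3567 / 1.4160 = 0.2519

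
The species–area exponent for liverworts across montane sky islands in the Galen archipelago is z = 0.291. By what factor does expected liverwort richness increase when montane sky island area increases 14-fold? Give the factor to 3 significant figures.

S₂/S₁ = (A₂/A₁)^z = 14^0.291
ln(S₂/S₁) = 0.291 × ln 14 = 0.291 × 2.6391 = 0.7680
S₂/S₁ = e^0.7680 ≈ 2.155

2.16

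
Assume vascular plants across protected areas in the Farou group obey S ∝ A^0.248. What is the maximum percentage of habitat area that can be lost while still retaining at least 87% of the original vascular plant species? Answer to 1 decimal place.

43.0%

Need (A_new/A_old)^0.248 = 0.87, so A_new/A_old = 0.87^(1/0.248) = 0.87^4.032
ln(A_new/A_old) = ln 0.87 / 0.248 = -0.1393 / 0.248 = -0.5615
A_new/A_old = e^-0.5615 ≈ 0.5703
Fraction that can be lost = 1 − 0.5703 = 0.4297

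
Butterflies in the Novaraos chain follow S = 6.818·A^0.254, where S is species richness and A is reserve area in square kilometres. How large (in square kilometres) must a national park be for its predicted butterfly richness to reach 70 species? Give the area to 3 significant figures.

9600 square kilometres

70 = 6.818 × A^0.254  ⇒  A^0.254 = 70/6.818 = 10.27
ln A = ln(10.27) / 0.254 = 2.3289 / 0.254 = 9.1690
A = e^9.1690 ≈ 9595 square kilometres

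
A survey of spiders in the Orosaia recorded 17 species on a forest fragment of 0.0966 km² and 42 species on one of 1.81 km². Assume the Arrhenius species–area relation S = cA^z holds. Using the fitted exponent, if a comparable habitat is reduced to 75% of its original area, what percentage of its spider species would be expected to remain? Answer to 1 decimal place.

z = ln(42/17) / ln(1.81/0.0966) = 0.9045 / 2.9305 = 0.3086
S_new/S_old = (A_new/A_old)^z = 0.75^0.3086 = exp(0.3086 × -0.2877) = 0.915

91.5%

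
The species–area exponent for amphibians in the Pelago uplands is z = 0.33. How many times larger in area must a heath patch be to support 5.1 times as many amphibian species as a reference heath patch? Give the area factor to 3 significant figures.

139

(A₂/A₁)^0.33 = 5.1, so A₂/A₁ = 5.1^(1/0.33) = 5.1^3.03
ln(A₂/A₁) = ln 5.1 / 0.33 = 1.6292 / 0.33 = 4.9371
A₂/A₁ = e^4.9371 ≈ 139.4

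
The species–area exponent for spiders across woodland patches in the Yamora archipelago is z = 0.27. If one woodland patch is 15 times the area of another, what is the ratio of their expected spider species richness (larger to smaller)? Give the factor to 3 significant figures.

2.08

S₂/S₁ = (A₂/A₁)^z = 15^0.27
ln(S₂/S₁) = 0.27 × ln 15 = 0.27 × 2.7081 = 0.7312
S₂/S₁ = e^0.7312 ≈ 2.078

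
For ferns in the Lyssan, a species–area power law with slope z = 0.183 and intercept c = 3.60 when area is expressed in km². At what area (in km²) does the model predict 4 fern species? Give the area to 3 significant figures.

1.78 km²

4 = 3.6 × A^0.183  ⇒  A^0.183 = 4/3.6 = 1.111
ln A = ln(1.111) / 0.183 = 0.1054 / 0.183 = 0.5757
A = e^0.5757 ≈ 1.778 km²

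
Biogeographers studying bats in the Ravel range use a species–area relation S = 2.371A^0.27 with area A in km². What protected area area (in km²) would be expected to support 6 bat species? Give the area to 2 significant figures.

6 = 2.371 × A^0.27  ⇒  A^0.27 = 6/2.371 = 2.531
ln A = ln(2.531) / 0.27 = 0.9284 / 0.27 = 3.4387
A = e^3.4387 ≈ 31.15 km²

31 km²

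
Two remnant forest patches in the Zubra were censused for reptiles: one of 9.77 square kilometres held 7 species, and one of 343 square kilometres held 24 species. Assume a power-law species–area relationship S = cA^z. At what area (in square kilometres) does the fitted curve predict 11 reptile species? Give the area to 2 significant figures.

36 square kilometres

z = ln(24/7) / ln(343/9.77) = 1.2321 / 3.5584 = 0.3463
c = 7 / 9.77^0.3463 = 7 / 2.202 = 3.179
A = (11/3.179)^(1/0.3463) ⇒ ln A = ln(3.46)/0.3463 = 3.5846
A = e^3.5846 ≈ 36.04 square kilometres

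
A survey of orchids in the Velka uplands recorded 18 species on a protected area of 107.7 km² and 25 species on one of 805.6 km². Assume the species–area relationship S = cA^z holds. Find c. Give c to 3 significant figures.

8.39

z = ln(S₂/S₁) / ln(A₂/A₁) = ln(25/18) / ln(805.6/107.7) = 0.3285 / 2.0122 = 0.1633
c = S₁ / A₁^z = 18 / 107.7^0.1633 = 18 / 2.147 = 8.385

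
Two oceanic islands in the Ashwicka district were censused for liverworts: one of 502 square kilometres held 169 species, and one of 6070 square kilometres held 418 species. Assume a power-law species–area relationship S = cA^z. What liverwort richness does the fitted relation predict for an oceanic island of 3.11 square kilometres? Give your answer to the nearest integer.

z = ln(418/169) / ln(6070/502) = 0.9056 / 2.4925 = 0.3633
c = 169 / 502^0.3633 = 169 / 9.577 = 17.65
S₃ = 17.65 × 3.11^0.3633 = 17.65 × 1.51 ≈ 26.65

27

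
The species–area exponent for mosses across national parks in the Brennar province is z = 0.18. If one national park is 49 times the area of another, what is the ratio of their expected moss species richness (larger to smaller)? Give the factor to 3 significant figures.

S₂/S₁ = (A₂/A₁)^z = 49^0.18
ln(S₂/S₁) = 0.18 × ln 49 = 0.18 × 3.8918 = 0.7005
S₂/S₁ = e^0.7005 ≈ 2.015

2.01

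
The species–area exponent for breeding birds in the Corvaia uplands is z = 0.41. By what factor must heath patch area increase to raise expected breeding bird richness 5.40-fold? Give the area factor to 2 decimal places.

61.14

(A₂/A₁)^0.41 = 5.4, so A₂/A₁ = 5.4^(1/0.41) = 5.4^2.439
ln(A₂/A₁) = ln 5.4 / 0.41 = 1.6864 / 0.41 = 4.1132
A₂/A₁ = e^4.1132 ≈ 61.14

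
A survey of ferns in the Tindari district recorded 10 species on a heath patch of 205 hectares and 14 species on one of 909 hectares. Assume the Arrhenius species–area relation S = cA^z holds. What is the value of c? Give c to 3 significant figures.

3.00

z = ln(S₂/S₁) / ln(A₂/A₁) = ln(14/10) / ln(909/205) = 0.3365 / 1.4893 = 0.2259
c = S₁ / A₁^z = 10 / 205^0.2259 = 10 / 3.329 = 3.004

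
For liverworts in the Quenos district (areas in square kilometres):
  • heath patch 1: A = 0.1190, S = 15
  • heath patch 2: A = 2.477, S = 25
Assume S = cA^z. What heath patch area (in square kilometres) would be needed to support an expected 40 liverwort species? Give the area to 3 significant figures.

z = ln(25/15) / ln(2.477/0.119) = 0.5108 / 3.0357 = 0.1683
c = 15 / 0.119^0.1683 = 15 / 0.6989 = 21.46
A = (40/21.46)^(1/0.1683) ⇒ ln A = ln(1.864)/0.1683 = 3.7001
A = e^3.7001 ≈ 40.45 square kilometres

40.5 square kilometres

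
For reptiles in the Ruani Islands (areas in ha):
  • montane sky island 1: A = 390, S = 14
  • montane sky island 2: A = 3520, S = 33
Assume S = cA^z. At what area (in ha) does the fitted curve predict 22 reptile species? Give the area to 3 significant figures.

z = ln(33/14) / ln(3520/390) = 0.8575 / 2.2001 = 0.3897
c = 14 / 390^0.3897 = 14 / 10.23 = 1.369
A = (22/1.369)^(1/0.3897) ⇒ ln A = ln(16.07)/0.3897 = 7.1259
A = e^7.1259 ≈ 1244 ha

1240 ha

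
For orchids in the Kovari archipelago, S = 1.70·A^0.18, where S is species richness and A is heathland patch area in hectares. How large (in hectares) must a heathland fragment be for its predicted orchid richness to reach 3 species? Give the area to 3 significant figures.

23.5 hectares

3 = 1.7 × A^0.18  ⇒  A^0.18 = 3/1.7 = 1.765
ln A = ln(1.765) / 0.18 = 0.5680 / 0.18 = 3.1555
A = e^3.1555 ≈ 23.46 hectares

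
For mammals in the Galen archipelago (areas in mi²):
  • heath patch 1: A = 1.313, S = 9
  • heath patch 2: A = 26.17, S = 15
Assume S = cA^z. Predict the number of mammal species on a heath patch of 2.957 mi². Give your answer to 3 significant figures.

10.3

z = ln(15/9) / ln(26.17/1.313) = 0.5108 / 2.9923 = 0.1707
c = 9 / 1.313^0.1707 = 9 / 1.048 = 8.591
S₃ = 8.591 × 2.957^0.1707 = 8.591 × 1.203 ≈ 10.34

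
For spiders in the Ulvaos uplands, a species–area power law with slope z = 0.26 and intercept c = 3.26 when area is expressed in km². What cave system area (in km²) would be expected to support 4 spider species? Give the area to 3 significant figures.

2.20 km²

4 = 3.26 × A^0.26  ⇒  A^0.26 = 4/3.26 = 1.227
ln A = ln(1.227) / 0.26 = 0.2046 / 0.26 = 0.7868
A = e^0.7868 ≈ 2.196 km²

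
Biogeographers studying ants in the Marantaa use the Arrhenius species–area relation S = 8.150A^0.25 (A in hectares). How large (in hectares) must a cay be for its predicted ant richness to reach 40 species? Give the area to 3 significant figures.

580 hectares

40 = 8.15 × A^0.25  ⇒  A^0.25 = 40/8.15 = 4.908
ln A = ln(4.908) / 0.25 = 1.5909 / 0.25 = 6.3634
A = e^6.3634 ≈ 580.2 hectares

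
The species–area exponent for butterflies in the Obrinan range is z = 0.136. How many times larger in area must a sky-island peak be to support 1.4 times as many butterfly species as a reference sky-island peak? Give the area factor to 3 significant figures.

(A₂/A₁)^0.136 = 1.4, so A₂/A₁ = 1.4^(1/0.136) = 1.4^7.353
ln(A₂/A₁) = ln 1.4 / 0.136 = 0.3365 / 0.136 = 2.4741
A₂/A₁ = e^2.4741 ≈ 11.87

11.9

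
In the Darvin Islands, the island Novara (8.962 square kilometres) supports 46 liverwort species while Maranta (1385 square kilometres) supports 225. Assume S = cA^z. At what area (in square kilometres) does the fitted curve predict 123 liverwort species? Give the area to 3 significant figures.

204 square kilometres

z = ln(225/46) / ln(1385/8.962) = 1.5875 / 5.0405 = 0.3149
c = 46 / 8.962^0.3149 = 46 / 1.995 = 23.06
A = (123/23.06)^(1/0.3149) ⇒ ln A = ln(5.335)/0.3149 = 5.3159
A = e^5.3159 ≈ 203.6 square kilometres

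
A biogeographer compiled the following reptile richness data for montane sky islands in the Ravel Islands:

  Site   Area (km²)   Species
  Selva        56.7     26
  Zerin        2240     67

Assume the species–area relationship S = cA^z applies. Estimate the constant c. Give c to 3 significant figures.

z = ln(S₂/S₁) / ln(A₂/A₁) = ln(67/26) / ln(2240/56.7) = 0.9466 / 3.6765 = 0.2575
c = S₁ / A₁^z = 26 / 56.7^0.2575 = 26 / 2.828 = 9.193

9.19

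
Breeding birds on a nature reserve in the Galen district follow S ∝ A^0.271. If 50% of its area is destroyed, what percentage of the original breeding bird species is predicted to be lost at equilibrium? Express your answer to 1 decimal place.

S_new/S_old = (A_new/A_old)^z = 0.5^0.271
= exp(0.271 × ln 0.5) = exp(0.271 × -0.6931) = exp(-0.1878) ≈ 0.8287
Fraction lost = 1 − 0.8287 = 0.1713

17.1%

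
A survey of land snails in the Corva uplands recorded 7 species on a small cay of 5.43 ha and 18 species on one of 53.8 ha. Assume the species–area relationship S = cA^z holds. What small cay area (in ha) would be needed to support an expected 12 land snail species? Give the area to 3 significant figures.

z = ln(18/7) / ln(53.8/5.43) = 0.9445 / 2.2933 = 0.4118
c = 7 / 5.43^0.4118 = 7 / 2.007 = 3.487
A = (12/3.487)^(1/0.4118) ⇒ ln A = ln(3.441)/0.4118 = 3.0007
A = e^3.0007 ≈ 20.1 ha

20.1 ha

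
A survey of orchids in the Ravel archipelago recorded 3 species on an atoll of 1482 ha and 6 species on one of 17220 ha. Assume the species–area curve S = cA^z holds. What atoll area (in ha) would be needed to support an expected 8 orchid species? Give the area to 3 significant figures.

z = ln(6/3) / ln(17220/1482) = 0.6931 / 2.4527 = 0.2826
c = 3 / 1482^0.2826 = 3 / 7.872 = 0.3811
A = (8/0.3811)^(1/0.2826) ⇒ ln A = ln(20.99)/0.2826 = 10.7718
A = e^10.7718 ≈ 47657 ha

47700 ha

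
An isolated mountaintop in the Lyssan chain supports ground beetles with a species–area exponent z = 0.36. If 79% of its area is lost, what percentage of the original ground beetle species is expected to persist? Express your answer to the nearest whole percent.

S_new/S_old = (A_new/A_old)^z = 0.21^0.36
= exp(0.36 × ln 0.21) = exp(0.36 × -1.5606) = exp(-0.5618) ≈ 0.5702

57%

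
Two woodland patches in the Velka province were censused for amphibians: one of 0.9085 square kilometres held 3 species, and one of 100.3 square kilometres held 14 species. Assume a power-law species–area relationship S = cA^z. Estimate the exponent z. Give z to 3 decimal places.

0.327

Taking logs: ln S = ln c + z ln A, so z = (ln S₂ − ln S₁)/(ln A₂ − ln A₁).
z = ln(14/3) / ln(100.3/0.9085) = ln(4.667) / ln(110.4) = 1.5404 / 4.7041 = 0.3275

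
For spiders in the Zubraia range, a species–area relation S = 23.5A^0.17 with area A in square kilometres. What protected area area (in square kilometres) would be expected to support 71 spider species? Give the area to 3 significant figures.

668 square kilometres

71 = 23.5 × A^0.17  ⇒  A^0.17 = 71/23.5 = 3.021
ln A = ln(3.021) / 0.17 = 1.1057 / 0.17 = 6.5040
A = e^6.5040 ≈ 667.8 square kilometres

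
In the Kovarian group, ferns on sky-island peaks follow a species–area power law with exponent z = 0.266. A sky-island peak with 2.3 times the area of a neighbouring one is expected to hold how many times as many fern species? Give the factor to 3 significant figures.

1.25

S₂/S₁ = (A₂/A₁)^z = 2.3^0.266
ln(S₂/S₁) = 0.266 × ln 2.3 = 0.266 × 0.8329 = 0.2216
S₂/S₁ = e^0.2216 ≈ 1.248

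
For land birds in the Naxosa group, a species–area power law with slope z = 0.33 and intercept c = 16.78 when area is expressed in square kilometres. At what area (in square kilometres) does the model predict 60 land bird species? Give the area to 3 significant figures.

60 = 16.78 × A^0.33  ⇒  A^0.33 = 60/16.78 = 3.576
ln A = ln(3.576) / 0.33 = 1.2742 / 0.33 = 3.8611
A = e^3.8611 ≈ 47.52 square kilometres

47.5 square kilometres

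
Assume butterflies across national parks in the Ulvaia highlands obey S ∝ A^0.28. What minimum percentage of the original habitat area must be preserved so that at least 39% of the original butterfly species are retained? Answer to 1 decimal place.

Need (A_new/A_old)^0.28 = 0.39, so A_new/A_old = 0.39^(1/0.28) = 0.39^3.571
ln(A_new/A_old) = ln 0.39 / 0.28 = -0.9416 / 0.28 = -3.3629
A_new/A_old = e^-3.3629 ≈ 0.03464

3.5%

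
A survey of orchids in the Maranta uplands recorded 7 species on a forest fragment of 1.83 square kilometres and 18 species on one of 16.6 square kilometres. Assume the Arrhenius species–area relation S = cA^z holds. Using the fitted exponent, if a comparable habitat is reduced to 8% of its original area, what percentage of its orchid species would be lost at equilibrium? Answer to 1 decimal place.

66.1%

z = ln(18/7) / ln(16.6/1.83) = 0.9445 / 2.2051 = 0.4283
S_new/S_old = (A_new/A_old)^z = 0.08^0.4283 = exp(0.4283 × -2.5257) = 0.339
Fraction lost = 1 − 0.339 = 0.661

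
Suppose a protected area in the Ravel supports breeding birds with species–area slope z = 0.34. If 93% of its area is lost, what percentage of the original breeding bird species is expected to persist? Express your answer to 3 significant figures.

40.5%

S_new/S_old = (A_new/A_old)^z = 0.07^0.34
= exp(0.34 × ln 0.07) = exp(0.34 × -2.6593) = exp(-0.9041) ≈ 0.4049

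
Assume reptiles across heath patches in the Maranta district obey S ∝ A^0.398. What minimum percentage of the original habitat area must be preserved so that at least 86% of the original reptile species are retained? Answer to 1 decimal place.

Need (A_new/A_old)^0.398 = 0.86, so A_new/A_old = 0.86^(1/0.398) = 0.86^2.513
ln(A_new/A_old) = ln 0.86 / 0.398 = -0.1508 / 0.398 = -0.3790
A_new/A_old = e^-0.3790 ≈ 0.6846

68.5%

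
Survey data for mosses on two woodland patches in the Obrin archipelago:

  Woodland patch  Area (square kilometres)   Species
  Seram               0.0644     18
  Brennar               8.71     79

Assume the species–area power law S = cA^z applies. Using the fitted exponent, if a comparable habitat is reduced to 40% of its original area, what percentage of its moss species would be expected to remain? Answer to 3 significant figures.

75.9%

z = ln(79/18) / ln(8.71/0.0644) = 1.4791 / 4.9071 = 0.3014
S_new/S_old = (A_new/A_old)^z = 0.4^0.3014 = exp(0.3014 × -0.9163) = 0.7587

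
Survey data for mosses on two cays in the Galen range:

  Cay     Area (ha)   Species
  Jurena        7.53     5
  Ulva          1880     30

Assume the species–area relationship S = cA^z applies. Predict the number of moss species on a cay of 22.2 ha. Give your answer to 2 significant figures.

z = ln(30/5) / ln(1880/7.53) = 1.7918 / 5.5201 = 0.3246
c = 5 / 7.53^0.3246 = 5 / 1.926 = 2.596
S₃ = 2.596 × 22.2^0.3246 = 2.596 × 2.735 ≈ 7.102

7.1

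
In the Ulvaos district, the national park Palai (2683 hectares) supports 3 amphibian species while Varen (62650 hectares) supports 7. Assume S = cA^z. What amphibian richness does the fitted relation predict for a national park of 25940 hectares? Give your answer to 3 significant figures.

z = ln(7/3) / ln(62650/2683) = 0.8473 / 3.1506 = 0.2689
c = 3 / 2683^0.2689 = 3 / 8.357 = 0.359
S₃ = 0.359 × 25940^0.2689 = 0.359 × 15.38 ≈ 5.522

5.52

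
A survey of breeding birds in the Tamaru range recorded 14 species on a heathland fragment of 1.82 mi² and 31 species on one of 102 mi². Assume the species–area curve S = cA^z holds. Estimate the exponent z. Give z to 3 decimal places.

Taking logs: ln S = ln c + z ln A, so z = (ln S₂ − ln S₁)/(ln A₂ − ln A₁).
z = ln(31/14) / ln(102/1.82) = ln(2.214) / ln(56.04) = 0.7949 / 4.0261 = 0.1974

0.197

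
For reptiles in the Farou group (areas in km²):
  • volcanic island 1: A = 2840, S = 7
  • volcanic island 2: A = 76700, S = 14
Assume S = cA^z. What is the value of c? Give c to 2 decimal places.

1.31

z = ln(S₂/S₁) / ln(A₂/A₁) = ln(14/7) / ln(76700/2840) = 0.6931 / 3.2961 = 0.2103
c = S₁ / A₁^z = 7 / 2840^0.2103 = 7 / 5.324 = 1.315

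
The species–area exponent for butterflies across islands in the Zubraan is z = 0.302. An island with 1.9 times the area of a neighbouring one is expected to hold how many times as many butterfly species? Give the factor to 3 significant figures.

1.21

S₂/S₁ = (A₂/A₁)^z = 1.9^0.302
ln(S₂/S₁) = 0.302 × ln 1.9 = 0.302 × 0.6419 = 0.1938
S₂/S₁ = e^0.1938 ≈ 1.214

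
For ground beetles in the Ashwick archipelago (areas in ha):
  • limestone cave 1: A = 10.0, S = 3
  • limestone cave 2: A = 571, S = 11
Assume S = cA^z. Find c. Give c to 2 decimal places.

z = ln(S₂/S₁) / ln(A₂/A₁) = ln(11/3) / ln(571/10) = 1.2993 / 4.0448 = 0.3212
c = S₁ / A₁^z = 3 / 10^0.3212 = 3 / 2.095 = 1.432

1.43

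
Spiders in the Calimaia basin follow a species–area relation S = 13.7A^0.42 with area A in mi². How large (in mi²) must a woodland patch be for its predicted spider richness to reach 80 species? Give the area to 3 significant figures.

80 = 13.7 × A^0.42  ⇒  A^0.42 = 80/13.7 = 5.839
ln A = ln(5.839) / 0.42 = 1.7646 / 0.42 = 4.2015
A = e^4.2015 ≈ 66.79 mi²

66.8 mi²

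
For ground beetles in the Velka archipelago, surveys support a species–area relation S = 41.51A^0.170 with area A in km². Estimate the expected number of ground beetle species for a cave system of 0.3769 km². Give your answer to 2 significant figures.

35

S = 41.51 × 0.3769^0.17 = 41.51 × 0.8471 ≈ 35.17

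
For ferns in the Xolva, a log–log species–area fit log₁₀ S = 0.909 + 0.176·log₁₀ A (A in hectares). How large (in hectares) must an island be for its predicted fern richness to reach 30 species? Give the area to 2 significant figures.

1700 hectares

30 = 8.11 × A^0.176  ⇒  A^0.176 = 30/8.11 = 3.699
ln A = ln(3.699) / 0.176 = 1.3081 / 0.176 = 7.4327
A = e^7.4327 ≈ 1690 hectares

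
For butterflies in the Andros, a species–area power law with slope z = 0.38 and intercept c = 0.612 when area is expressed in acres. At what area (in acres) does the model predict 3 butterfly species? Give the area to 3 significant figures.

3 = 0.612 × A^0.38  ⇒  A^0.38 = 3/0.612 = 4.902
ln A = ln(4.902) / 0.38 = 1.5896 / 0.38 = 4.1833
A = e^4.1833 ≈ 65.58 acres

65.6 acres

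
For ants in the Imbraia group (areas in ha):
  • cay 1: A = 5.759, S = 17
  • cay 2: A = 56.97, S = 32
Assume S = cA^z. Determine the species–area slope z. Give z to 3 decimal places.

0.276

Taking logs: ln S = ln c + z ln A, so z = (ln S₂ − ln S₁)/(ln A₂ − ln A₁).
z = ln(32/17) / ln(56.97/5.759) = ln(1.882) / ln(9.892) = 0.6325 / 2.2918 = 0.2760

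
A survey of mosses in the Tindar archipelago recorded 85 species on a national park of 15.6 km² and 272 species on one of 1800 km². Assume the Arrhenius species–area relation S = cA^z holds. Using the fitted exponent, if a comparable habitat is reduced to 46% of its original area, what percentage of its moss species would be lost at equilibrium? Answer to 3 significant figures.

z = ln(272/85) / ln(1800/15.6) = 1.1632 / 4.7483 = 0.2450
S_new/S_old = (A_new/A_old)^z = 0.46^0.2450 = exp(0.2450 × -0.7765) = 0.8268
Fraction lost = 1 − 0.8268 = 0.1732

17.3%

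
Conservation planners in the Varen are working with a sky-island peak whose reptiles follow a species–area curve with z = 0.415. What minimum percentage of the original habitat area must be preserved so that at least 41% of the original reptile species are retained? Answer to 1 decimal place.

11.7%

Need (A_new/A_old)^0.415 = 0.41, so A_new/A_old = 0.41^(1/0.415) = 0.41^2.41
ln(A_new/A_old) = ln 0.41 / 0.415 = -0.8916 / 0.415 = -2.1484
A_new/A_old = e^-2.1484 ≈ 0.1167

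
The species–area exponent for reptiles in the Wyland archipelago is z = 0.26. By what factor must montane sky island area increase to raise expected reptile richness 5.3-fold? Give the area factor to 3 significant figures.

610

(A₂/A₁)^0.26 = 5.3, so A₂/A₁ = 5.3^(1/0.26) = 5.3^3.846
ln(A₂/A₁) = ln 5.3 / 0.26 = 1.6677 / 0.26 = 6.4143
A₂/A₁ = e^6.4143 ≈ 610.5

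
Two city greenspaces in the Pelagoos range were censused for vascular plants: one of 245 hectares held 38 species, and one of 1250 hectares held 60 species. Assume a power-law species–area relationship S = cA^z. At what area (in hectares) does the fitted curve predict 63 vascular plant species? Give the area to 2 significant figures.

1500 hectares

z = ln(60/38) / ln(1250/245) = 0.4568 / 1.6296 = 0.2803
c = 38 / 245^0.2803 = 38 / 4.673 = 8.131
A = (63/8.131)^(1/0.2803) ⇒ ln A = ln(7.748)/0.2803 = 7.3050
A = e^7.3050 ≈ 1488 hectares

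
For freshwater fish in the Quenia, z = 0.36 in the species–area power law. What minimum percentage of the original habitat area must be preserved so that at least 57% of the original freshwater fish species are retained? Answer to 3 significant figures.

Need (A_new/A_old)^0.36 = 0.57, so A_new/A_old = 0.57^(1/0.36) = 0.57^2.778
ln(A_new/A_old) = ln 0.57 / 0.36 = -0.5621 / 0.36 = -1.5614
A_new/A_old = e^-1.5614 ≈ 0.2098

21.0%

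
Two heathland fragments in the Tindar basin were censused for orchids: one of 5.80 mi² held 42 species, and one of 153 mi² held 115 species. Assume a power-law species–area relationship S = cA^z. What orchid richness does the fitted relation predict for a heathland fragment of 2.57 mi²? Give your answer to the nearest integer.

33

z = ln(115/42) / ln(153/5.8) = 1.0073 / 3.2726 = 0.3078
c = 42 / 5.8^0.3078 = 42 / 1.718 = 24.45
S₃ = 24.45 × 2.57^0.3078 = 24.45 × 1.337 ≈ 32.69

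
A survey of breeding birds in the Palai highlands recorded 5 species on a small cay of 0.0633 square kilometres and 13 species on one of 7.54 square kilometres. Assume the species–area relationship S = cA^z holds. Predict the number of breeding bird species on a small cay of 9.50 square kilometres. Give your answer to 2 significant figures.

z = ln(13/5) / ln(7.54/0.0633) = 0.9555 / 4.7801 = 0.1999
c = 5 / 0.0633^0.1999 = 5 / 0.576 = 8.681
S₃ = 8.681 × 9.5^0.1999 = 8.681 × 1.568 ≈ 13.61

14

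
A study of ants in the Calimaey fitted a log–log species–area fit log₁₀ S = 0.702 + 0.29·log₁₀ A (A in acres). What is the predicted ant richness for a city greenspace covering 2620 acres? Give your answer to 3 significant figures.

S = 5.035 × 2620^0.29 = 5.035 × 9.802 ≈ 49.35

49.4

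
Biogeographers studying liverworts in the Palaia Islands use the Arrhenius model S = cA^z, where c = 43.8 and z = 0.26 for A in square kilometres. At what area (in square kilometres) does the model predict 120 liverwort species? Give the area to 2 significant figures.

48 square kilometres

120 = 43.8 × A^0.26  ⇒  A^0.26 = 120/43.8 = 2.74
ln A = ln(2.74) / 0.26 = 1.0079 / 0.26 = 3.8764
A = e^3.8764 ≈ 48.25 square kilometres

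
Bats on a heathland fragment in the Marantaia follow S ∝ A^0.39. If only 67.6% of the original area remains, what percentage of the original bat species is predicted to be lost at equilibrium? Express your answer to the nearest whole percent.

14%

S_new/S_old = (A_new/A_old)^z = 0.676^0.39
= exp(0.39 × ln 0.676) = exp(0.39 × -0.3916) = exp(-0.1527) ≈ 0.8584
Fraction lost = 1 − 0.8584 = 0.1416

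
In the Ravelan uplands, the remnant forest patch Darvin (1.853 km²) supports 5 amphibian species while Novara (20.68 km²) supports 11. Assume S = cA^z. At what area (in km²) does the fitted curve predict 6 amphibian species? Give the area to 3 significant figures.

3.24 km²

z = ln(11/5) / ln(20.68/1.853) = 0.7885 / 2.4124 = 0.3268
c = 5 / 1.853^0.3268 = 5 / 1.223 = 4.087
A = (6/4.087)^(1/0.3268) ⇒ ln A = ln(1.468)/0.3268 = 1.1746
A = e^1.1746 ≈ 3.237 km²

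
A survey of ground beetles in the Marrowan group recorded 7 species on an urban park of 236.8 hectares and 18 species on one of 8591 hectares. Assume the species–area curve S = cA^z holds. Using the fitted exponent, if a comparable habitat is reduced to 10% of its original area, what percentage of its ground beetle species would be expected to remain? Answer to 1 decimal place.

z = ln(18/7) / ln(8591/236.8) = 0.9445 / 3.5913 = 0.2630
S_new/S_old = (A_new/A_old)^z = 0.1^0.2630 = exp(0.2630 × -2.3026) = 0.5458

54.6%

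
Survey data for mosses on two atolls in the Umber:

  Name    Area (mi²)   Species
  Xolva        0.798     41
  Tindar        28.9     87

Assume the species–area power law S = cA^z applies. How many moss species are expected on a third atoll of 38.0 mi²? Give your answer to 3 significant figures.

z = ln(87/41) / ln(28.9/0.798) = 0.7523 / 3.5895 = 0.2096
c = 41 / 0.798^0.2096 = 41 / 0.9538 = 42.99
S₃ = 42.99 × 38^0.2096 = 42.99 × 2.143 ≈ 92.14

92.1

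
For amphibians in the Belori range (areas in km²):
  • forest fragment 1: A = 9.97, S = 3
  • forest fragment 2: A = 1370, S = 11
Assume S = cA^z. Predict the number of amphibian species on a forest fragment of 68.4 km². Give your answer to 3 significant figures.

z = ln(11/3) / ln(1370/9.97) = 1.2993 / 4.9230 = 0.2639
c = 3 / 9.97^0.2639 = 3 / 1.835 = 1.635
S₃ = 1.635 × 68.4^0.2639 = 1.635 × 3.05 ≈ 4.987

4.99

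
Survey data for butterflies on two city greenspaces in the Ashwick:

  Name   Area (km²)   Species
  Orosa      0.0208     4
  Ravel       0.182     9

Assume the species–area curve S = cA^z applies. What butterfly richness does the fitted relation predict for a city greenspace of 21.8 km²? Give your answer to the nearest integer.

54

z = ln(9/4) / ln(0.182/0.0208) = 0.8109 / 2.1691 = 0.3739
c = 4 / 0.0208^0.3739 = 4 / 0.2351 = 17.02
S₃ = 17.02 × 21.8^0.3739 = 17.02 × 3.165 ≈ 53.86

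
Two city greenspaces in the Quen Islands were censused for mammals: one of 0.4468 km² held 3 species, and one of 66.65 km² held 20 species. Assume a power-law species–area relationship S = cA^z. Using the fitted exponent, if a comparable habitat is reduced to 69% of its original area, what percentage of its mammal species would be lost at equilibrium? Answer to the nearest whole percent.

z = ln(20/3) / ln(66.65/0.4468) = 1.8971 / 5.0051 = 0.3790
S_new/S_old = (A_new/A_old)^z = 0.69^0.3790 = exp(0.3790 × -0.3711) = 0.8688
Fraction lost = 1 − 0.8688 = 0.1312

13%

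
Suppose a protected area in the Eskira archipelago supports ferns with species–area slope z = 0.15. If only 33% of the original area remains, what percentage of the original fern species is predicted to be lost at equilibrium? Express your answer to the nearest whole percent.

15%

S_new/S_old = (A_new/A_old)^z = 0.33^0.15
= exp(0.15 × ln 0.33) = exp(0.15 × -1.1087) = exp(-0.1663) ≈ 0.8468
Fraction lost = 1 − 0.8468 = 0.1532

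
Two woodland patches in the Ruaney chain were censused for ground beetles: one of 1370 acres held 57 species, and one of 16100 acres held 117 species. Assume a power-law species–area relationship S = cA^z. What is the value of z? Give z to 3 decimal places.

Taking logs: ln S = ln c + z ln A, so z = (ln S₂ − ln S₁)/(ln A₂ − ln A₁).
z = ln(117/57) / ln(16100/1370) = ln(2.053) / ln(11.75) = 0.7191 / 2.4640 = 0.2919

0.292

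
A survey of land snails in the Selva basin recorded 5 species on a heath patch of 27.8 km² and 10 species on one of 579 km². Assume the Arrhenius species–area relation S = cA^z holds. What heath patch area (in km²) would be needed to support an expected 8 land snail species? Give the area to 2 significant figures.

220 km²

z = ln(10/5) / ln(579/27.8) = 0.6931 / 3.0363 = 0.2283
c = 5 / 27.8^0.2283 = 5 / 2.136 = 2.341
A = (8/2.341)^(1/0.2283) ⇒ ln A = ln(3.418)/0.2283 = 5.3838
A = e^5.3838 ≈ 217.9 km²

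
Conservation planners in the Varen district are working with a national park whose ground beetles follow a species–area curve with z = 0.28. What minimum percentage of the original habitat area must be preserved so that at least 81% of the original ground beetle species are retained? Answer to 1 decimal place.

47.1%

Need (A_new/A_old)^0.28 = 0.81, so A_new/A_old = 0.81^(1/0.28) = 0.81^3.571
ln(A_new/A_old) = ln 0.81 / 0.28 = -0.2107 / 0.28 = -0.7526
A_new/A_old = e^-0.7526 ≈ 0.4712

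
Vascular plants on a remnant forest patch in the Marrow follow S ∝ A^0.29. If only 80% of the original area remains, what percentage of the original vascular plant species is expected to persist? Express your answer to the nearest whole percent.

94%

S_new/S_old = (A_new/A_old)^z = 0.8^0.29
= exp(0.29 × ln 0.8) = exp(0.29 × -0.2231) = exp(-0.0647) ≈ 0.9373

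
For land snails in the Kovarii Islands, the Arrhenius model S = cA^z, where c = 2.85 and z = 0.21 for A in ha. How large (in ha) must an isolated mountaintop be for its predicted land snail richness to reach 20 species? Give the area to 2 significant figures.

11000 ha

20 = 2.85 × A^0.21  ⇒  A^0.21 = 20/2.85 = 7.018
ln A = ln(7.018) / 0.21 = 1.9484 / 0.21 = 9.2782
A = e^9.2782 ≈ 10702 ha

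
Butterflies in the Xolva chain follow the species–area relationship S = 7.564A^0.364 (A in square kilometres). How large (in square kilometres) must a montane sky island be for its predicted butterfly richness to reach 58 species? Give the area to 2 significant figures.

58 = 7.564 × A^0.364  ⇒  A^0.364 = 58/7.564 = 7.668
ln A = ln(7.668) / 0.364 = 2.0370 / 0.364 = 5.5963
A = e^5.5963 ≈ 269.4 square kilometres

270 square kilometres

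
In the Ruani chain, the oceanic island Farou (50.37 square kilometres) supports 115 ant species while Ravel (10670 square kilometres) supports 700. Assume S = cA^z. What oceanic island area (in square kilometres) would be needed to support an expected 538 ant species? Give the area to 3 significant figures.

z = ln(700/115) / ln(10670/50.37) = 1.8061 / 5.3558 = 0.3372
c = 115 / 50.37^0.3372 = 115 / 3.75 = 30.67
A = (538/30.67)^(1/0.3372) ⇒ ln A = ln(17.54)/0.3372 = 8.4947
A = e^8.4947 ≈ 4889 square kilometres

4890 square kilometres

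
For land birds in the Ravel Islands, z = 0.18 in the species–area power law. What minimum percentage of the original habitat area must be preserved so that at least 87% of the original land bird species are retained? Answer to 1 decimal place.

46.1%

Need (A_new/A_old)^0.18 = 0.87, so A_new/A_old = 0.87^(1/0.18) = 0.87^5.556
ln(A_new/A_old) = ln 0.87 / 0.18 = -0.1393 / 0.18 = -0.7737
A_new/A_old = e^-0.7737 ≈ 0.4613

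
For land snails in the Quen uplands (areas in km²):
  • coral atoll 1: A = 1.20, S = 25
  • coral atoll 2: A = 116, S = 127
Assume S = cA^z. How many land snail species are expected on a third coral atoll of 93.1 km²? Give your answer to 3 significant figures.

117

z = ln(127/25) / ln(116/1.2) = 1.6253 / 4.5713 = 0.3555
c = 25 / 1.2^0.3555 = 25 / 1.067 = 23.43
S₃ = 23.43 × 93.1^0.3555 = 23.43 × 5.013 ≈ 117.4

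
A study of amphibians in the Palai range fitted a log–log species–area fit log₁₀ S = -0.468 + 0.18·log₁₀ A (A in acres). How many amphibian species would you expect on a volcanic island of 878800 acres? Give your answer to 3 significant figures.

4.00

S = 0.3404 × 878800^0.18
ln S = ln 0.3404 + 0.18 × ln 878800 = -1.0776 + 0.18 × 13.6863 = 1.3859
S = e^1.3859 ≈ 3.999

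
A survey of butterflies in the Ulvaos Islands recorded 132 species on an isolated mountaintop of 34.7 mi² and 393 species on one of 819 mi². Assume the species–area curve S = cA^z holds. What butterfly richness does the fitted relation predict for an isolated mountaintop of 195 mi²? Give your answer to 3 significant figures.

239

z = ln(393/132) / ln(819/34.7) = 1.0910 / 3.1613 = 0.3451
c = 132 / 34.7^0.3451 = 132 / 3.401 = 38.81
S₃ = 38.81 × 195^0.3451 = 38.81 × 6.17 ≈ 239.5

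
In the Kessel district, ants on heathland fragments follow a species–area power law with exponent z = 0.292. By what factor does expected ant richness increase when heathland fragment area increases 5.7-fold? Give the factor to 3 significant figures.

S₂/S₁ = (A₂/A₁)^z = 5.7^0.292
ln(S₂/S₁) = 0.292 × ln 5.7 = 0.292 × 1.7405 = 0.5082
S₂/S₁ = e^0.5082 ≈ 1.662

1.66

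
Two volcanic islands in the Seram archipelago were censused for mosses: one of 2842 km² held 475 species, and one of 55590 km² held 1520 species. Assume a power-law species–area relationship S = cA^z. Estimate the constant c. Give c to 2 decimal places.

21.17

z = ln(S₂/S₁) / ln(A₂/A₁) = ln(1520/475) / ln(55590/2842) = 1.1632 / 2.9735 = 0.3912
c = S₁ / A₁^z = 475 / 2842^0.3912 = 475 / 22.44 = 21.17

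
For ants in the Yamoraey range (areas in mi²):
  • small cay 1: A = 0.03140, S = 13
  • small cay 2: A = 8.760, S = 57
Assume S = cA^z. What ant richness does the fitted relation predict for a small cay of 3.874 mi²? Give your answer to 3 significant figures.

z = ln(57/13) / ln(8.76/0.0314) = 1.4781 / 5.6311 = 0.2625
c = 13 / 0.0314^0.2625 = 13 / 0.4031 = 32.25
S₃ = 32.25 × 3.874^0.2625 = 32.25 × 1.427 ≈ 46.01

46.0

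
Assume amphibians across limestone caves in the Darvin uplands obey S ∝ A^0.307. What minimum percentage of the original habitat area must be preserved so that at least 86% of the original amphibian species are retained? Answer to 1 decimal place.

Need (A_new/A_old)^0.307 = 0.86, so A_new/A_old = 0.86^(1/0.307) = 0.86^3.257
ln(A_new/A_old) = ln 0.86 / 0.307 = -0.1508 / 0.307 = -0.4913
A_new/A_old = e^-0.4913 ≈ 0.6118

61.2%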